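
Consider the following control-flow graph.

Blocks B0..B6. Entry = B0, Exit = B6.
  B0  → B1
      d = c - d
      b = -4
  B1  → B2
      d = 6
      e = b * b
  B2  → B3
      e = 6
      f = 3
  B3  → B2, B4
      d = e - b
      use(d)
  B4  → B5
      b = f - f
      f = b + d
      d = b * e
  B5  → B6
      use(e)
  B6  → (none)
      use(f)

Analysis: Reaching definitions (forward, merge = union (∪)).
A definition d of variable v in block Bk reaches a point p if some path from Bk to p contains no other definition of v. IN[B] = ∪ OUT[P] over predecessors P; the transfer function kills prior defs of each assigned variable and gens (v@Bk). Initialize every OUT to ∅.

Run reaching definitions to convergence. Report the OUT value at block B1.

Per-block solution:
  B0:   IN={}   OUT={b@B0, d@B0}
  B1:   IN={b@B0, d@B0}   OUT={b@B0, d@B1, e@B1}
  B2:   IN={b@B0, d@B1, d@B3, e@B1, e@B2, f@B2}   OUT={b@B0, d@B1, d@B3, e@B2, f@B2}
  B3:   IN={b@B0, d@B1, d@B3, e@B2, f@B2}   OUT={b@B0, d@B3, e@B2, f@B2}
  B4:   IN={b@B0, d@B3, e@B2, f@B2}   OUT={b@B4, d@B4, e@B2, f@B4}
  B5:   IN={b@B4, d@B4, e@B2, f@B4}   OUT={b@B4, d@B4, e@B2, f@B4}
  B6:   IN={b@B4, d@B4, e@B2, f@B4}   OUT={b@B4, d@B4, e@B2, f@B4}

Merge at B1: IN[B1] = OUT[B0] = {b@B0, d@B0}
Applying B1's transfer function to that IN value gives OUT[B1] (row B1 above).

Answer: {b@B0, d@B1, e@B1}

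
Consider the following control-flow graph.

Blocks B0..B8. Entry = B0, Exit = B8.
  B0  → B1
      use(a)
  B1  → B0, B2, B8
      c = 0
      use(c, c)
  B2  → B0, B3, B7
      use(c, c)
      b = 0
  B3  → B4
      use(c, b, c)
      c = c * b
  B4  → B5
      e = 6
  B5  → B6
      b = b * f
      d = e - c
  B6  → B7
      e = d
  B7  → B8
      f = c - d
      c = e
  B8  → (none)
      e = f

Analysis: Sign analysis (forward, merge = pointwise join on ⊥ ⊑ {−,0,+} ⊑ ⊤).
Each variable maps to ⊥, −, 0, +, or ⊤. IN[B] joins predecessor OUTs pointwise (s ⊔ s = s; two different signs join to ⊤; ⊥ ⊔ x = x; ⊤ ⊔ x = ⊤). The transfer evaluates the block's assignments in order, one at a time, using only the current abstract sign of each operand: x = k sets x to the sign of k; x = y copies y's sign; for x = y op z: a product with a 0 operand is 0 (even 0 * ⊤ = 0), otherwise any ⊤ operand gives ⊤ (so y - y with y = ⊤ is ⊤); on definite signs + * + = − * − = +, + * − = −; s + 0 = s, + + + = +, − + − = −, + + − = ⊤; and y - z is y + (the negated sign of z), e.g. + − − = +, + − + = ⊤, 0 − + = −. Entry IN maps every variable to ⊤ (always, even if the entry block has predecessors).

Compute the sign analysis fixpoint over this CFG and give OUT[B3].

Per-block solution:
  B0:  IN=(all ⊤)  OUT=(all ⊤)
  B1:  IN=(all ⊤)  OUT={c:0; rest ⊤}
  B2:  IN={c:0; rest ⊤}  OUT={b:0, c:0; rest ⊤}
  B3:  IN={b:0, c:0; rest ⊤}  OUT={b:0, c:0; rest ⊤}
  B4:  IN={b:0, c:0; rest ⊤}  OUT={b:0, c:0, e:+; rest ⊤}
  B5:  IN={b:0, c:0, e:+; rest ⊤}  OUT={b:0, c:0, d:+, e:+; rest ⊤}
  B6:  IN={b:0, c:0, d:+, e:+; rest ⊤}  OUT={b:0, c:0, d:+, e:+; rest ⊤}
  B7:  IN={b:0, c:0; rest ⊤}  OUT={b:0; rest ⊤}
  B8:  IN=(all ⊤)  OUT=(all ⊤)

Merge at B3: IN[B3] = OUT[B2] = {a: ⊤, b: 0, c: 0, d: ⊤, e: ⊤, f: ⊤}
Applying B3's transfer function to that IN value gives OUT[B3] (row B3 above).

Answer: {a: ⊤, b: 0, c: 0, d: ⊤, e: ⊤, f: ⊤}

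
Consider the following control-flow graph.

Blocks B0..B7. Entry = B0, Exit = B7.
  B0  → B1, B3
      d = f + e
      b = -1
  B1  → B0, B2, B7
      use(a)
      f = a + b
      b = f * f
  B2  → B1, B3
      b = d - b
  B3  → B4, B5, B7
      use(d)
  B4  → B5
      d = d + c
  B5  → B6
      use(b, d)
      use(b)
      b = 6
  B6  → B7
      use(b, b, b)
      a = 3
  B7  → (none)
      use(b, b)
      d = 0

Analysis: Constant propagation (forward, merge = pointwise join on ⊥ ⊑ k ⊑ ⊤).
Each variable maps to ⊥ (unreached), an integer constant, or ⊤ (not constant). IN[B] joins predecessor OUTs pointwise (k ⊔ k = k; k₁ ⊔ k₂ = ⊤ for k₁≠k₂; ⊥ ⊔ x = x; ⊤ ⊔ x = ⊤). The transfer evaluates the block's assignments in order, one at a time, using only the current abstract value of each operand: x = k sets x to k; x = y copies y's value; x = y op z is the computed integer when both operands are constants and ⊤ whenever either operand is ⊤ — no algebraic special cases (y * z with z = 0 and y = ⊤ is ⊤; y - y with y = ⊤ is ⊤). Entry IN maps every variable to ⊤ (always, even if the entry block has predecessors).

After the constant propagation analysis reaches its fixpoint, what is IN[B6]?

Per-block solution:
  B0:  IN=(all ⊤)  OUT={b:-1; rest ⊤}
  B1:  IN=(all ⊤)  OUT=(all ⊤)
  B2:  IN=(all ⊤)  OUT=(all ⊤)
  B3:  IN=(all ⊤)  OUT=(all ⊤)
  B4:  IN=(all ⊤)  OUT=(all ⊤)
  B5:  IN=(all ⊤)  OUT={b:6; rest ⊤}
  B6:  IN={b:6; rest ⊤}  OUT={a:3, b:6; rest ⊤}
  B7:  IN=(all ⊤)  OUT={d:0; rest ⊤}

Merge at B6: IN[B6] = OUT[B5] = {a: ⊤, b: 6, c: ⊤, d: ⊤, e: ⊤, f: ⊤}

Answer: {a: ⊤, b: 6, c: ⊤, d: ⊤, e: ⊤, f: ⊤}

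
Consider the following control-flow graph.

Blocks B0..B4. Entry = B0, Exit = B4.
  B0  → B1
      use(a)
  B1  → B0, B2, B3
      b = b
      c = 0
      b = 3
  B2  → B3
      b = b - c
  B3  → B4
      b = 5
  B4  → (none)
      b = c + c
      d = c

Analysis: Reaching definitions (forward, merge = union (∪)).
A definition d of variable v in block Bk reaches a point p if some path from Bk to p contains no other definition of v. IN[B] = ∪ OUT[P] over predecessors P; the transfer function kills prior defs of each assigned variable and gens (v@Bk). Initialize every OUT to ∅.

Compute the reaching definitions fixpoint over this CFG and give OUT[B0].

Answer: {b@B1, c@B1}

Derivation:
Converged values:
  B0: | IN={b@B1, c@B1} | OUT={b@B1, c@B1}
  B1: | IN={b@B1, c@B1} | OUT={b@B1, c@B1}
  B2: | IN={b@B1, c@B1} | OUT={b@B2, c@B1}
  B3: | IN={b@B1, b@B2, c@B1} | OUT={b@B3, c@B1}
  B4: | IN={b@B3, c@B1} | OUT={b@B4, c@B1, d@B4}

Merge at B0 (entry node, so the boundary value {} is joined with the incoming edge(s)): IN[B0] = {} ⊔ OUT[B1] = {b@B1, c@B1}
Applying B0's transfer function to that IN value gives OUT[B0] (row B0 above).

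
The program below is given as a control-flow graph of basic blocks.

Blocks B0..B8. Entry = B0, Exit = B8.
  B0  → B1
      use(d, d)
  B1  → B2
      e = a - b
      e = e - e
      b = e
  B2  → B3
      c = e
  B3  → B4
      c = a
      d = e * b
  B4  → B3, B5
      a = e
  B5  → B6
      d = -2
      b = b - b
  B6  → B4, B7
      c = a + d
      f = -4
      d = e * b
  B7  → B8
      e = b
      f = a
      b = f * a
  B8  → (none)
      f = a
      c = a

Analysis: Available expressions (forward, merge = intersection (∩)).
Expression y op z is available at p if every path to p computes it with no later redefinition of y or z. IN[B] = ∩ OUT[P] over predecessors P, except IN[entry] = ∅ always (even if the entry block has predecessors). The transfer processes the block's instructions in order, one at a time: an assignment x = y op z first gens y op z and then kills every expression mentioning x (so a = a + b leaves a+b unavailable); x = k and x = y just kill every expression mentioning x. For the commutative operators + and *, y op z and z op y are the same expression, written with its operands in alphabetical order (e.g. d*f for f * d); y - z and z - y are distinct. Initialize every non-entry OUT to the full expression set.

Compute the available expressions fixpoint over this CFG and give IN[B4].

Per-block solution:
  B0: | IN={} | OUT={}
  B1: | IN={} | OUT={}
  B2: | IN={} | OUT={}
  B3: | IN={} | OUT={b*e}
  B4: | IN={b*e} | OUT={b*e}
  B5: | IN={b*e} | OUT={}
  B6: | IN={} | OUT={b*e}
  B7: | IN={b*e} | OUT={a*f}
  B8: | IN={a*f} | OUT={}

Merge at B4: IN[B4] = OUT[B3] ∩ OUT[B6] = {b*e}

Answer: {b*e}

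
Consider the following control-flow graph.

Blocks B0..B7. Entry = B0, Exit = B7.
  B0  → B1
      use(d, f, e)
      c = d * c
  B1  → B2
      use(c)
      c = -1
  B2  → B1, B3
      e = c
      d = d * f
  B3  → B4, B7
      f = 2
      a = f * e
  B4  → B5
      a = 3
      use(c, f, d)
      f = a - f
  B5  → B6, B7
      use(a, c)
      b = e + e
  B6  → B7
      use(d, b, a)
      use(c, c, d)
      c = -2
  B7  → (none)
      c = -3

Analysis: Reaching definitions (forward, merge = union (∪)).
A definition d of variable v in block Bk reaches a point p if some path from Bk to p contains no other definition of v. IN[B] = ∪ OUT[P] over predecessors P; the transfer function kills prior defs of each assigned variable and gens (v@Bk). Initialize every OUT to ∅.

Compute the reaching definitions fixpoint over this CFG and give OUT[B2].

Answer: {c@B1, d@B2, e@B2}

Trace:
Per-block solution:
  B0:  IN={}  OUT={c@B0}
  B1:  IN={c@B0, c@B1, d@B2, e@B2}  OUT={c@B1, d@B2, e@B2}
  B2:  IN={c@B1, d@B2, e@B2}  OUT={c@B1, d@B2, e@B2}
  B3:  IN={c@B1, d@B2, e@B2}  OUT={a@B3, c@B1, d@B2, e@B2, f@B3}
  B4:  IN={a@B3, c@B1, d@B2, e@B2, f@B3}  OUT={a@B4, c@B1, d@B2, e@B2, f@B4}
  B5:  IN={a@B4, c@B1, d@B2, e@B2, f@B4}  OUT={a@B4, b@B5, c@B1, d@B2, e@B2, f@B4}
  B6:  IN={a@B4, b@B5, c@B1, d@B2, e@B2, f@B4}  OUT={a@B4, b@B5, c@B6, d@B2, e@B2, f@B4}
  B7:  IN={a@B3, a@B4, b@B5, c@B1, c@B6, d@B2, e@B2, f@B3, f@B4}  OUT={a@B3, a@B4, b@B5, c@B7, d@B2, e@B2, f@B3, f@B4}

Merge at B2: IN[B2] = OUT[B1] = {c@B1, d@B2, e@B2}
Applying B2's transfer function to that IN value gives OUT[B2] (row B2 above).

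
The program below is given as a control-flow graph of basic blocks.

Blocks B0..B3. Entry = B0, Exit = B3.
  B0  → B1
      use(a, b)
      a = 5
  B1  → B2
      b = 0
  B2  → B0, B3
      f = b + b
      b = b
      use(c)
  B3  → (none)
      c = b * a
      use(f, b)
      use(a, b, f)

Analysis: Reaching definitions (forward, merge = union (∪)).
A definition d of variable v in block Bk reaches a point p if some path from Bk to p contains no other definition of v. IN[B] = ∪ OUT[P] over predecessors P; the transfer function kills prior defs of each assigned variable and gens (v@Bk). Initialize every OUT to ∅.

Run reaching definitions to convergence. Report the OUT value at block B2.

Converged values:
  B0:  IN={a@B0, b@B2, f@B2}  OUT={a@B0, b@B2, f@B2}
  B1:  IN={a@B0, b@B2, f@B2}  OUT={a@B0, b@B1, f@B2}
  B2:  IN={a@B0, b@B1, f@B2}  OUT={a@B0, b@B2, f@B2}
  B3:  IN={a@B0, b@B2, f@B2}  OUT={a@B0, b@B2, c@B3, f@B2}

Merge at B2: IN[B2] = OUT[B1] = {a@B0, b@B1, f@B2}
Applying B2's transfer function to that IN value gives OUT[B2] (row B2 above).

Answer: {a@B0, b@B2, f@B2}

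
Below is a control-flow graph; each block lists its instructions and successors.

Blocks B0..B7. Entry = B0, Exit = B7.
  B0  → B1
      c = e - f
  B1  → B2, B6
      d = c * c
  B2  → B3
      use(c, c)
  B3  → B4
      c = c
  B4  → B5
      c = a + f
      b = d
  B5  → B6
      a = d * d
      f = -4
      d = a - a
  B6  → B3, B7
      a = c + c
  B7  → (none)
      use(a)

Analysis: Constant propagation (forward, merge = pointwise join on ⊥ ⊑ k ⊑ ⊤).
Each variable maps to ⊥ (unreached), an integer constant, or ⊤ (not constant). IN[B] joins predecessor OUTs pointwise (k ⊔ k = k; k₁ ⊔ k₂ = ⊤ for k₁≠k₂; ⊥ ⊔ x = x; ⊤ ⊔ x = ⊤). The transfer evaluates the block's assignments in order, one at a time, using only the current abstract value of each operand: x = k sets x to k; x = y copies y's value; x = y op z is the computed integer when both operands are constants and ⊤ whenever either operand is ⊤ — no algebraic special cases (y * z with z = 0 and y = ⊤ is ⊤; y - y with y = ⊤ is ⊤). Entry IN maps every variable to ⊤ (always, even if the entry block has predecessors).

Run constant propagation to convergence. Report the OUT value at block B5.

Answer: {a: ⊤, b: ⊤, c: ⊤, d: ⊤, e: ⊤, f: -4}

Derivation:
Per-block solution:
  B0:   IN=(all ⊤)   OUT=(all ⊤)
  B1:   IN=(all ⊤)   OUT=(all ⊤)
  B2:   IN=(all ⊤)   OUT=(all ⊤)
  B3:   IN=(all ⊤)   OUT=(all ⊤)
  B4:   IN=(all ⊤)   OUT=(all ⊤)
  B5:   IN=(all ⊤)   OUT={f:-4; rest ⊤}
  B6:   IN=(all ⊤)   OUT=(all ⊤)
  B7:   IN=(all ⊤)   OUT=(all ⊤)

Merge at B5: IN[B5] = OUT[B4] = {a: ⊤, b: ⊤, c: ⊤, d: ⊤, e: ⊤, f: ⊤}
Applying B5's transfer function to that IN value gives OUT[B5] (row B5 above).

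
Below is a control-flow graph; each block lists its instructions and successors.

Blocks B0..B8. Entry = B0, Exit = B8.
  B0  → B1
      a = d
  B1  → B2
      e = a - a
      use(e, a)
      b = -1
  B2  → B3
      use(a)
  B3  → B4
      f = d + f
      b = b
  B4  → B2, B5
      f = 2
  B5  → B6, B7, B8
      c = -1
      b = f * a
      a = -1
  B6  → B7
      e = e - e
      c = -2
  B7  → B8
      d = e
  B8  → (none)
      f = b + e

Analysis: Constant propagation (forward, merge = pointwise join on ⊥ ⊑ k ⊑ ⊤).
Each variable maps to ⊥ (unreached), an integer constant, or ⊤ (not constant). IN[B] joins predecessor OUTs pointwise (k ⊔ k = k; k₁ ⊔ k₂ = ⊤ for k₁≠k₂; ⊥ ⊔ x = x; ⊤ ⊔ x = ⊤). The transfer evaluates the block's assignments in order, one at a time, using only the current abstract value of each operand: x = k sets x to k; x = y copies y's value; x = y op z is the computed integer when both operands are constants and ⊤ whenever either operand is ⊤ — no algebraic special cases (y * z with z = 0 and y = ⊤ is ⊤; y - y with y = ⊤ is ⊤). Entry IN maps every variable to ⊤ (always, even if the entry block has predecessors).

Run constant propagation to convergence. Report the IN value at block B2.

Per-block solution:
  B0:  IN=(all ⊤)  OUT=(all ⊤)
  B1:  IN=(all ⊤)  OUT={b:-1; rest ⊤}
  B2:  IN={b:-1; rest ⊤}  OUT={b:-1; rest ⊤}
  B3:  IN={b:-1; rest ⊤}  OUT={b:-1; rest ⊤}
  B4:  IN={b:-1; rest ⊤}  OUT={b:-1, f:2; rest ⊤}
  B5:  IN={b:-1, f:2; rest ⊤}  OUT={a:-1, c:-1, f:2; rest ⊤}
  B6:  IN={a:-1, c:-1, f:2; rest ⊤}  OUT={a:-1, c:-2, f:2; rest ⊤}
  B7:  IN={a:-1, f:2; rest ⊤}  OUT={a:-1, f:2; rest ⊤}
  B8:  IN={a:-1, f:2; rest ⊤}  OUT={a:-1; rest ⊤}

Merge at B2: IN[B2] = OUT[B1] ⊔ OUT[B4] = {a: ⊤, b: -1, c: ⊤, d: ⊤, e: ⊤, f: ⊤}

Answer: {a: ⊤, b: -1, c: ⊤, d: ⊤, e: ⊤, f: ⊤}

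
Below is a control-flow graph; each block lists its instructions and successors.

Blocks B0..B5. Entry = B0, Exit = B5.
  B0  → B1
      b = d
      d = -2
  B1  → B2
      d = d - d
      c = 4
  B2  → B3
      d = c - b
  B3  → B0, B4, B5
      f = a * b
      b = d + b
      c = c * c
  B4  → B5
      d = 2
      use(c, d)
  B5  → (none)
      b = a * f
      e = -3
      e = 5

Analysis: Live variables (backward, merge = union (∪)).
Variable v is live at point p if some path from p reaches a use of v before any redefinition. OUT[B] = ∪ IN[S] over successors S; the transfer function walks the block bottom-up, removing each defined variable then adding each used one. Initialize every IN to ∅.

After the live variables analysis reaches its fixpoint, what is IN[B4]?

Answer: {a, c, f}

Derivation:
Fixpoint table:
  B0:  IN={a, d}  OUT={a, b, d}
  B1:  IN={a, b, d}  OUT={a, b, c}
  B2:  IN={a, b, c}  OUT={a, b, c, d}
  B3:  IN={a, b, c, d}  OUT={a, c, d, f}
  B4:  IN={a, c, f}  OUT={a, f}
  B5:  IN={a, f}  OUT={}

Merge at B4: OUT[B4] = IN[B5] = {a, f}
Applying B4's transfer function to that OUT value gives IN[B4] (row B4 above).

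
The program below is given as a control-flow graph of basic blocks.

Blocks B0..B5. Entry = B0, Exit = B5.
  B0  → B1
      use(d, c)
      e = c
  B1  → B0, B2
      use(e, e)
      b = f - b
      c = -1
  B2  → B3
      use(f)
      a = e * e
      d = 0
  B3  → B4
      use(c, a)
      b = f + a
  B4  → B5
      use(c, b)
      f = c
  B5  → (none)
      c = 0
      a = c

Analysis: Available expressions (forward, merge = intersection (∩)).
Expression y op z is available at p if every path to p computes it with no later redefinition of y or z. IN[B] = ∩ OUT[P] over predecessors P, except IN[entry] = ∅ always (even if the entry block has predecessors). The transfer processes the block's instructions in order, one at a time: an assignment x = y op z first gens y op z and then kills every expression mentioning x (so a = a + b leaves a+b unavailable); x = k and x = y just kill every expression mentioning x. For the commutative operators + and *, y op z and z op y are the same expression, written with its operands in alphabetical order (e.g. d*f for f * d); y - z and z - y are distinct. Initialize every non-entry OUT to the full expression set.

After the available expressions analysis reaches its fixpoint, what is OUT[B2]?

Answer: {e*e}

Trace:
Converged values:
  B0:   IN={}   OUT={}
  B1:   IN={}   OUT={}
  B2:   IN={}   OUT={e*e}
  B3:   IN={e*e}   OUT={a+f, e*e}
  B4:   IN={a+f, e*e}   OUT={e*e}
  B5:   IN={e*e}   OUT={e*e}

Merge at B2: IN[B2] = OUT[B1] = {}
Applying B2's transfer function to that IN value gives OUT[B2] (row B2 above).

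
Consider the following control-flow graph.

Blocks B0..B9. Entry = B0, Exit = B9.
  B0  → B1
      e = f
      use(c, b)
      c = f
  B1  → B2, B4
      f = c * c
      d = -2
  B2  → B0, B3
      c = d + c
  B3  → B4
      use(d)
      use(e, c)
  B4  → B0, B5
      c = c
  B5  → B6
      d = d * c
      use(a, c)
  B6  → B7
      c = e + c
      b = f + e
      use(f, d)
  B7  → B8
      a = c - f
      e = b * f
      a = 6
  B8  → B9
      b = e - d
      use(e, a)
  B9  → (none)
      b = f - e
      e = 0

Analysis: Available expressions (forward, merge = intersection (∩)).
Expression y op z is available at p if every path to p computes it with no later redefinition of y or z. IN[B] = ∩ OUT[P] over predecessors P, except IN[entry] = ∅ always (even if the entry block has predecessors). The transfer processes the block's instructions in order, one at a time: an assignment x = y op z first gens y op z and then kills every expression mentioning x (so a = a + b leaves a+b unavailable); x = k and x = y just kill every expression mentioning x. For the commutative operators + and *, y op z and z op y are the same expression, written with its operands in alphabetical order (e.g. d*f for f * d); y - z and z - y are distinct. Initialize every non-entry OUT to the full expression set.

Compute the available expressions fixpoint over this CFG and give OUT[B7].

Answer: {b*f, c-f}

Trace:
Fixpoint table:
  B0: | IN={} | OUT={}
  B1: | IN={} | OUT={c*c}
  B2: | IN={c*c} | OUT={}
  B3: | IN={} | OUT={}
  B4: | IN={} | OUT={}
  B5: | IN={} | OUT={}
  B6: | IN={} | OUT={e+f}
  B7: | IN={e+f} | OUT={b*f, c-f}
  B8: | IN={b*f, c-f} | OUT={c-f, e-d}
  B9: | IN={c-f, e-d} | OUT={c-f}

Merge at B7: IN[B7] = OUT[B6] = {e+f}
Applying B7's transfer function to that IN value gives OUT[B7] (row B7 above).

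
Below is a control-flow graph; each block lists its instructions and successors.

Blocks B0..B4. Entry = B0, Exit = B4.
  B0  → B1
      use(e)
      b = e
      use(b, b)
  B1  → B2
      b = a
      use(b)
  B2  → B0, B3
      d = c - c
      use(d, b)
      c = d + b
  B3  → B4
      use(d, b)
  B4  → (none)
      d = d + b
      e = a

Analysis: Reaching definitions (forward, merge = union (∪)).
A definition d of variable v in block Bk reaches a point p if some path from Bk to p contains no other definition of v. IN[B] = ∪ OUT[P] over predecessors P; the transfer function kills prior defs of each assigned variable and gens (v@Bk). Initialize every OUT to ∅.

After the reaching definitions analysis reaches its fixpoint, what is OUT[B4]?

Per-block solution:
  B0:  IN={b@B1, c@B2, d@B2}  OUT={b@B0, c@B2, d@B2}
  B1:  IN={b@B0, c@B2, d@B2}  OUT={b@B1, c@B2, d@B2}
  B2:  IN={b@B1, c@B2, d@B2}  OUT={b@B1, c@B2, d@B2}
  B3:  IN={b@B1, c@B2, d@B2}  OUT={b@B1, c@B2, d@B2}
  B4:  IN={b@B1, c@B2, d@B2}  OUT={b@B1, c@B2, d@B4, e@B4}

Merge at B4: IN[B4] = OUT[B3] = {b@B1, c@B2, d@B2}
Applying B4's transfer function to that IN value gives OUT[B4] (row B4 above).

Answer: {b@B1, c@B2, d@B4, e@B4}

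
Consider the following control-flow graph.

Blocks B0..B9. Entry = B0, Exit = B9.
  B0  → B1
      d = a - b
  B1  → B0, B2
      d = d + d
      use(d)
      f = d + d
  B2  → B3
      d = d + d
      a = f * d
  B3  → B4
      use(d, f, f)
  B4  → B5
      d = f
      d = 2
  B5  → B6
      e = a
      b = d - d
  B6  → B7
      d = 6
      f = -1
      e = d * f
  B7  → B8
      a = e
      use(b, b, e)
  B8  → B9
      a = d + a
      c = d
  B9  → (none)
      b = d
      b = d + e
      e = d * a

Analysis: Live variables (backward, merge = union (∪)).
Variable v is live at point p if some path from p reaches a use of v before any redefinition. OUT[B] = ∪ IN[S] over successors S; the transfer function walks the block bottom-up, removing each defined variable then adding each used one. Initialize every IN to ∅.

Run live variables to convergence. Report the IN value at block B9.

Answer: {a, d, e}

Trace:
Fixpoint table:
  B0:  IN={a, b}  OUT={a, b, d}
  B1:  IN={a, b, d}  OUT={a, b, d, f}
  B2:  IN={d, f}  OUT={a, d, f}
  B3:  IN={a, d, f}  OUT={a, f}
  B4:  IN={a, f}  OUT={a, d}
  B5:  IN={a, d}  OUT={b}
  B6:  IN={b}  OUT={b, d, e}
  B7:  IN={b, d, e}  OUT={a, d, e}
  B8:  IN={a, d, e}  OUT={a, d, e}
  B9:  IN={a, d, e}  OUT={}

B9 is the boundary node: OUT[B9] = {}
Applying B9's transfer function to that OUT value gives IN[B9] (row B9 above).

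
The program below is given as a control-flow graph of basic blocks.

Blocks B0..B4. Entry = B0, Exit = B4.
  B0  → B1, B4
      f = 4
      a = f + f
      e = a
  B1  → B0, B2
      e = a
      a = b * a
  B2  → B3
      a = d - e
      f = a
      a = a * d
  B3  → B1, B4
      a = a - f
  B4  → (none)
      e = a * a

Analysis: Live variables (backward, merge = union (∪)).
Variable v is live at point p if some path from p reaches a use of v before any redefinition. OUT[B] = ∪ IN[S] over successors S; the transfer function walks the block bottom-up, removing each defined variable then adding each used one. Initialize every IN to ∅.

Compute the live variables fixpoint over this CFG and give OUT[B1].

Converged values:
  B0:   IN={b, d}   OUT={a, b, d}
  B1:   IN={a, b, d}   OUT={b, d, e}
  B2:   IN={b, d, e}   OUT={a, b, d, f}
  B3:   IN={a, b, d, f}   OUT={a, b, d}
  B4:   IN={a}   OUT={}

Merge at B1: OUT[B1] = IN[B0] ⊔ IN[B2] = {b, d, e}

Answer: {b, d, e}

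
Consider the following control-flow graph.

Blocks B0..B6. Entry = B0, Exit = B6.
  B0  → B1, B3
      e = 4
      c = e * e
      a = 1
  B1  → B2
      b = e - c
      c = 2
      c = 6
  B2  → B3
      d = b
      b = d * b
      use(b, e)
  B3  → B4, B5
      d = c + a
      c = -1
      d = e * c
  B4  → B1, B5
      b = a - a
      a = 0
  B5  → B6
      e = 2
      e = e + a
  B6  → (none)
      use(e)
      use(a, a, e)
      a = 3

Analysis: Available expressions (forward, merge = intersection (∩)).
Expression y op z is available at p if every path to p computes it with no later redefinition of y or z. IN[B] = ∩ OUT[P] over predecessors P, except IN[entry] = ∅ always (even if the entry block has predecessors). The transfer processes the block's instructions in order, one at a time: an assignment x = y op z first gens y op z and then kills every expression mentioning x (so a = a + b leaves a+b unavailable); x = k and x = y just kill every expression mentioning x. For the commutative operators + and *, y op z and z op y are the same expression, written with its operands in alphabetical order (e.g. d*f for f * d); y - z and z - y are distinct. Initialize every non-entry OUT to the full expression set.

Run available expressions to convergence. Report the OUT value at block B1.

Per-block solution:
  B0: | IN={} | OUT={e*e}
  B1: | IN={e*e} | OUT={e*e}
  B2: | IN={e*e} | OUT={e*e}
  B3: | IN={e*e} | OUT={c*e, e*e}
  B4: | IN={c*e, e*e} | OUT={c*e, e*e}
  B5: | IN={c*e, e*e} | OUT={}
  B6: | IN={} | OUT={}

Merge at B1: IN[B1] = OUT[B0] ∩ OUT[B4] = {e*e}
Applying B1's transfer function to that IN value gives OUT[B1] (row B1 above).

Answer: {e*e}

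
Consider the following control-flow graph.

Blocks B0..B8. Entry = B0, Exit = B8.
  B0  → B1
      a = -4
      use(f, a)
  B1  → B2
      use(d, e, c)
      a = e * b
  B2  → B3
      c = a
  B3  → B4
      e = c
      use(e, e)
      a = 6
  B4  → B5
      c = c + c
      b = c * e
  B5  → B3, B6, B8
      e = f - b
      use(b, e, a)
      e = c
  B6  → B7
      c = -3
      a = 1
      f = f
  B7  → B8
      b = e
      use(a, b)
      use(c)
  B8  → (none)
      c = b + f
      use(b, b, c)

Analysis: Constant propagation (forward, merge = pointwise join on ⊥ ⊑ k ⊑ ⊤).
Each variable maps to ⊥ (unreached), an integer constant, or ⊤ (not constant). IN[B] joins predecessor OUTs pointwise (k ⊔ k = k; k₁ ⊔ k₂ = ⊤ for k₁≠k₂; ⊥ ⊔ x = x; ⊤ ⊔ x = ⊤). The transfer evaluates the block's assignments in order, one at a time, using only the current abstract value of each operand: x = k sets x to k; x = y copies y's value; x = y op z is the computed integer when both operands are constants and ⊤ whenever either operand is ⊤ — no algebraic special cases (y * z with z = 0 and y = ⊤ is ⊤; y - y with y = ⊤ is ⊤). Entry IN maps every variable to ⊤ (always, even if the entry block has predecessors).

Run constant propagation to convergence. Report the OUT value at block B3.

Answer: {a: 6, b: ⊤, c: ⊤, d: ⊤, e: ⊤, f: ⊤}

Working:
Converged values:
  B0: | IN=(all ⊤) | OUT={a:-4; rest ⊤}
  B1: | IN={a:-4; rest ⊤} | OUT=(all ⊤)
  B2: | IN=(all ⊤) | OUT=(all ⊤)
  B3: | IN=(all ⊤) | OUT={a:6; rest ⊤}
  B4: | IN={a:6; rest ⊤} | OUT={a:6; rest ⊤}
  B5: | IN={a:6; rest ⊤} | OUT={a:6; rest ⊤}
  B6: | IN={a:6; rest ⊤} | OUT={a:1, c:-3; rest ⊤}
  B7: | IN={a:1, c:-3; rest ⊤} | OUT={a:1, c:-3; rest ⊤}
  B8: | IN=(all ⊤) | OUT=(all ⊤)

Merge at B3: IN[B3] = OUT[B2] ⊔ OUT[B5] = {a: ⊤, b: ⊤, c: ⊤, d: ⊤, e: ⊤, f: ⊤}
Applying B3's transfer function to that IN value gives OUT[B3] (row B3 above).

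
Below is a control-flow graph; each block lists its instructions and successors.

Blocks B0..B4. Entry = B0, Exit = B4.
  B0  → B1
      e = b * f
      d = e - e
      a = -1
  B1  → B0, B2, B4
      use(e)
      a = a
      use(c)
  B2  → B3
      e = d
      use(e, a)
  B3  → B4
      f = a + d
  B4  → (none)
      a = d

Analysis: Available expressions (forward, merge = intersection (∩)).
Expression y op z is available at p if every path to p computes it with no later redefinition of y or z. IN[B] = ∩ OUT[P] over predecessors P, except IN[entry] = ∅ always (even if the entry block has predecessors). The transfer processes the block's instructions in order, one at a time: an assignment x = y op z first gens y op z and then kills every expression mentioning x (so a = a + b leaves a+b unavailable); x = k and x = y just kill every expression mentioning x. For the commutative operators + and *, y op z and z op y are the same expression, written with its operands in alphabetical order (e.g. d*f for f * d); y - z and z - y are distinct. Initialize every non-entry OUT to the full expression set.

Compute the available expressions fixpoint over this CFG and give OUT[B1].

Converged values:
  B0: | IN={} | OUT={b*f, e-e}
  B1: | IN={b*f, e-e} | OUT={b*f, e-e}
  B2: | IN={b*f, e-e} | OUT={b*f}
  B3: | IN={b*f} | OUT={a+d}
  B4: | IN={} | OUT={}

Merge at B1: IN[B1] = OUT[B0] = {b*f, e-e}
Applying B1's transfer function to that IN value gives OUT[B1] (row B1 above).

Answer: {b*f, e-e}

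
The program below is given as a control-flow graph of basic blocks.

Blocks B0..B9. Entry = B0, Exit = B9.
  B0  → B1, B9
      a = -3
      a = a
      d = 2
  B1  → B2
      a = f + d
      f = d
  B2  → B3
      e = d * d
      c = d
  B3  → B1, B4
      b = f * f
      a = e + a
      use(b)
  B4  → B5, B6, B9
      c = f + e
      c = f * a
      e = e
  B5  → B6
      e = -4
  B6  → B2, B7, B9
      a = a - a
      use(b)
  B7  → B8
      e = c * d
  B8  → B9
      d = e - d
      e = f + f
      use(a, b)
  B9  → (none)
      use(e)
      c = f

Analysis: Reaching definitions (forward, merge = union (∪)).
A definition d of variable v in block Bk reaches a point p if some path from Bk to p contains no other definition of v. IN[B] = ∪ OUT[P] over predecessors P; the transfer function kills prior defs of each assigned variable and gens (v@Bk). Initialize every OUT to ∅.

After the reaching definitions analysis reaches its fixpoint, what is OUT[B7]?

Answer: {a@B6, b@B3, c@B4, d@B0, e@B7, f@B1}

Working:
Per-block solution:
  B0:   IN={}   OUT={a@B0, d@B0}
  B1:   IN={a@B0, a@B3, b@B3, c@B2, d@B0, e@B2, f@B1}   OUT={a@B1, b@B3, c@B2, d@B0, e@B2, f@B1}
  B2:   IN={a@B1, a@B6, b@B3, c@B2, c@B4, d@B0, e@B2, e@B4, e@B5, f@B1}   OUT={a@B1, a@B6, b@B3, c@B2, d@B0, e@B2, f@B1}
  B3:   IN={a@B1, a@B6, b@B3, c@B2, d@B0, e@B2, f@B1}   OUT={a@B3, b@B3, c@B2, d@B0, e@B2, f@B1}
  B4:   IN={a@B3, b@B3, c@B2, d@B0, e@B2, f@B1}   OUT={a@B3, b@B3, c@B4, d@B0, e@B4, f@B1}
  B5:   IN={a@B3, b@B3, c@B4, d@B0, e@B4, f@B1}   OUT={a@B3, b@B3, c@B4, d@B0, e@B5, f@B1}
  B6:   IN={a@B3, b@B3, c@B4, d@B0, e@B4, e@B5, f@B1}   OUT={a@B6, b@B3, c@B4, d@B0, e@B4, e@B5, f@B1}
  B7:   IN={a@B6, b@B3, c@B4, d@B0, e@B4, e@B5, f@B1}   OUT={a@B6, b@B3, c@B4, d@B0, e@B7, f@B1}
  B8:   IN={a@B6, b@B3, c@B4, d@B0, e@B7, f@B1}   OUT={a@B6, b@B3, c@B4, d@B8, e@B8, f@B1}
  B9:   IN={a@B0, a@B3, a@B6, b@B3, c@B4, d@B0, d@B8, e@B4, e@B5, e@B8, f@B1}   OUT={a@B0, a@B3, a@B6, b@B3, c@B9, d@B0, d@B8, e@B4, e@B5, e@B8, f@B1}

Merge at B7: IN[B7] = OUT[B6] = {a@B6, b@B3, c@B4, d@B0, e@B4, e@B5, f@B1}
Applying B7's transfer function to that IN value gives OUT[B7] (row B7 above).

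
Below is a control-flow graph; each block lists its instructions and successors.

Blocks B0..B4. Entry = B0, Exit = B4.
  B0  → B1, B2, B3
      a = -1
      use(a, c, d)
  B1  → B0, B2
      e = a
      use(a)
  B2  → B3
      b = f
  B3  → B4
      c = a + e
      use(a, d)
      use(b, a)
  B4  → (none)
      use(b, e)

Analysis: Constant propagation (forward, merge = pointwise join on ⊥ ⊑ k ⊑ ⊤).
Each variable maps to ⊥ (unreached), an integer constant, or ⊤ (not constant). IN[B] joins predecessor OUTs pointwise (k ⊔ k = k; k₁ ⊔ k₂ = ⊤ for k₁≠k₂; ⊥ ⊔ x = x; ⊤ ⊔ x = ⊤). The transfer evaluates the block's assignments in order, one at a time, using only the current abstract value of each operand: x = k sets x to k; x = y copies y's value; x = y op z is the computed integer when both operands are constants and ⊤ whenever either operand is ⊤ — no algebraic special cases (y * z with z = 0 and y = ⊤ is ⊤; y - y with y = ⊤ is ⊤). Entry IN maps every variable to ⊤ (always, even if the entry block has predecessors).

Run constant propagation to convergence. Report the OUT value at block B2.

Per-block solution:
  B0:   IN=(all ⊤)   OUT={a:-1; rest ⊤}
  B1:   IN={a:-1; rest ⊤}   OUT={a:-1, e:-1; rest ⊤}
  B2:   IN={a:-1; rest ⊤}   OUT={a:-1; rest ⊤}
  B3:   IN={a:-1; rest ⊤}   OUT={a:-1; rest ⊤}
  B4:   IN={a:-1; rest ⊤}   OUT={a:-1; rest ⊤}

Merge at B2: IN[B2] = OUT[B0] ⊔ OUT[B1] = {a: -1, b: ⊤, c: ⊤, d: ⊤, e: ⊤, f: ⊤}
Applying B2's transfer function to that IN value gives OUT[B2] (row B2 above).

Answer: {a: -1, b: ⊤, c: ⊤, d: ⊤, e: ⊤, f: ⊤}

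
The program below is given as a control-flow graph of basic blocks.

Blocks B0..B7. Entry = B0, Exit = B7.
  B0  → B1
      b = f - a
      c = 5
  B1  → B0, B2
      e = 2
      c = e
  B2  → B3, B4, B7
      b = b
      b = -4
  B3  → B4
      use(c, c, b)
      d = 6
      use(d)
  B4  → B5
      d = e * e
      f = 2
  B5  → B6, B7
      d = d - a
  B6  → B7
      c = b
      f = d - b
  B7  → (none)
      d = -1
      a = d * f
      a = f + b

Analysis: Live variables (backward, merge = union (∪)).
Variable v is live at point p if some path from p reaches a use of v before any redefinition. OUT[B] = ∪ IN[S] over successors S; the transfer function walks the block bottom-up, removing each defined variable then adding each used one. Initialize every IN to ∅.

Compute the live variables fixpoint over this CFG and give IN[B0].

Answer: {a, f}

Derivation:
Per-block solution:
  B0:  IN={a, f}  OUT={a, b, f}
  B1:  IN={a, b, f}  OUT={a, b, c, e, f}
  B2:  IN={a, b, c, e, f}  OUT={a, b, c, e, f}
  B3:  IN={a, b, c, e}  OUT={a, b, e}
  B4:  IN={a, b, e}  OUT={a, b, d, f}
  B5:  IN={a, b, d, f}  OUT={b, d, f}
  B6:  IN={b, d}  OUT={b, f}
  B7:  IN={b, f}  OUT={}

Merge at B0: OUT[B0] = IN[B1] = {a, b, f}
Applying B0's transfer function to that OUT value gives IN[B0] (row B0 above).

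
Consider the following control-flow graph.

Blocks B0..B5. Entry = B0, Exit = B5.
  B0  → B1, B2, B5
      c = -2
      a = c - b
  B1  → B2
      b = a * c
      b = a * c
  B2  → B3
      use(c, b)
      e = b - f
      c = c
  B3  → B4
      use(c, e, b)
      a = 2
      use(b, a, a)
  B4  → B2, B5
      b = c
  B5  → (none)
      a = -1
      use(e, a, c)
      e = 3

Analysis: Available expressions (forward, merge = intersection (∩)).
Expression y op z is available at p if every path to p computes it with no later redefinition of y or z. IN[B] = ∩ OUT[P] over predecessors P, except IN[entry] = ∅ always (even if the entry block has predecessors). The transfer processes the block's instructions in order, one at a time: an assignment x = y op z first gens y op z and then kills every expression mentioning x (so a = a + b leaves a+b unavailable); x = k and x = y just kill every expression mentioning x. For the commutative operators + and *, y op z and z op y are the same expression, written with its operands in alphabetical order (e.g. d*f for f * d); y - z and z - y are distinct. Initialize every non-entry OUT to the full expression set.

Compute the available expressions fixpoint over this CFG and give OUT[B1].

Fixpoint table:
  B0: | IN={} | OUT={c-b}
  B1: | IN={c-b} | OUT={a*c}
  B2: | IN={} | OUT={b-f}
  B3: | IN={b-f} | OUT={b-f}
  B4: | IN={b-f} | OUT={}
  B5: | IN={} | OUT={}

Merge at B1: IN[B1] = OUT[B0] = {c-b}
Applying B1's transfer function to that IN value gives OUT[B1] (row B1 above).

Answer: {a*c}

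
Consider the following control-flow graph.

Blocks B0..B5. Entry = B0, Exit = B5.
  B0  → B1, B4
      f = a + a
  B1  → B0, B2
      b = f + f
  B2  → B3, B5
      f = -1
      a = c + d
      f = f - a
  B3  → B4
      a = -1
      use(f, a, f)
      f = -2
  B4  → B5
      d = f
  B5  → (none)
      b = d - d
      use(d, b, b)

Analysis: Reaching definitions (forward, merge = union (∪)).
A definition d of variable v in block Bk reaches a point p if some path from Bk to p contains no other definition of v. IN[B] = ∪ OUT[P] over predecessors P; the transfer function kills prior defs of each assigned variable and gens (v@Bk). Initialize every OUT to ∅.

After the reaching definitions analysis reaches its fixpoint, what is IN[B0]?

Answer: {b@B1, f@B0}

Trace:
Converged values:
  B0:   IN={b@B1, f@B0}   OUT={b@B1, f@B0}
  B1:   IN={b@B1, f@B0}   OUT={b@B1, f@B0}
  B2:   IN={b@B1, f@B0}   OUT={a@B2, b@B1, f@B2}
  B3:   IN={a@B2, b@B1, f@B2}   OUT={a@B3, b@B1, f@B3}
  B4:   IN={a@B3, b@B1, f@B0, f@B3}   OUT={a@B3, b@B1, d@B4, f@B0, f@B3}
  B5:   IN={a@B2, a@B3, b@B1, d@B4, f@B0, f@B2, f@B3}   OUT={a@B2, a@B3, b@B5, d@B4, f@B0, f@B2, f@B3}

Merge at B0 (entry node, so the boundary value {} is joined with the incoming edge(s)): IN[B0] = {} ⊔ OUT[B1] = {b@B1, f@B0}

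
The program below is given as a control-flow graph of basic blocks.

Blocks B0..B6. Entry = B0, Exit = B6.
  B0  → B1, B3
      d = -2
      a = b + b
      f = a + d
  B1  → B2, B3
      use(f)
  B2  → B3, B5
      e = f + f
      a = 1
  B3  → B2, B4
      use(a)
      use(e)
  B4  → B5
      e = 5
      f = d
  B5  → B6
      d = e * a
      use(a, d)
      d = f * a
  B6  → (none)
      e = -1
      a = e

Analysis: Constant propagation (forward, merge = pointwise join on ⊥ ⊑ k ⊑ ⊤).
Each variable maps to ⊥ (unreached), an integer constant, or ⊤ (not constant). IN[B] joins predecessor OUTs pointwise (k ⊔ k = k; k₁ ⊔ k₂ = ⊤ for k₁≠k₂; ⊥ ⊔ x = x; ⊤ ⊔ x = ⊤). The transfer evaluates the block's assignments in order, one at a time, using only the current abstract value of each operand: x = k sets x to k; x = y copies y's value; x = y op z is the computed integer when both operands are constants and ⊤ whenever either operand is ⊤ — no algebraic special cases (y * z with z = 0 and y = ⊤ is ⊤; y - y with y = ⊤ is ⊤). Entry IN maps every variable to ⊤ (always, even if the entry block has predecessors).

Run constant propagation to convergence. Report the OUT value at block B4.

Answer: {a: ⊤, b: ⊤, c: ⊤, d: -2, e: 5, f: -2}

Derivation:
Converged values:
  B0: | IN=(all ⊤) | OUT={d:-2; rest ⊤}
  B1: | IN={d:-2; rest ⊤} | OUT={d:-2; rest ⊤}
  B2: | IN={d:-2; rest ⊤} | OUT={a:1, d:-2; rest ⊤}
  B3: | IN={d:-2; rest ⊤} | OUT={d:-2; rest ⊤}
  B4: | IN={d:-2; rest ⊤} | OUT={d:-2, e:5, f:-2; rest ⊤}
  B5: | IN={d:-2; rest ⊤} | OUT=(all ⊤)
  B6: | IN=(all ⊤) | OUT={a:-1, e:-1; rest ⊤}

Merge at B4: IN[B4] = OUT[B3] = {a: ⊤, b: ⊤, c: ⊤, d: -2, e: ⊤, f: ⊤}
Applying B4's transfer function to that IN value gives OUT[B4] (row B4 above).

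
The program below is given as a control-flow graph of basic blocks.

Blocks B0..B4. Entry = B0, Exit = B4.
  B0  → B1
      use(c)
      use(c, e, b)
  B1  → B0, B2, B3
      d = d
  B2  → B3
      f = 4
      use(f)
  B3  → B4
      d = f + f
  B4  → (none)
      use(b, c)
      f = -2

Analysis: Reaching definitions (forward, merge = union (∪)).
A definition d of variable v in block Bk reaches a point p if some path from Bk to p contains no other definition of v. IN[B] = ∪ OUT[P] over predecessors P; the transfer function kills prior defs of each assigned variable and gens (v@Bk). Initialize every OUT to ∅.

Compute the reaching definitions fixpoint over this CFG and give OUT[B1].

Per-block solution:
  B0: | IN={d@B1} | OUT={d@B1}
  B1: | IN={d@B1} | OUT={d@B1}
  B2: | IN={d@B1} | OUT={d@B1, f@B2}
  B3: | IN={d@B1, f@B2} | OUT={d@B3, f@B2}
  B4: | IN={d@B3, f@B2} | OUT={d@B3, f@B4}

Merge at B1: IN[B1] = OUT[B0] = {d@B1}
Applying B1's transfer function to that IN value gives OUT[B1] (row B1 above).

Answer: {d@B1}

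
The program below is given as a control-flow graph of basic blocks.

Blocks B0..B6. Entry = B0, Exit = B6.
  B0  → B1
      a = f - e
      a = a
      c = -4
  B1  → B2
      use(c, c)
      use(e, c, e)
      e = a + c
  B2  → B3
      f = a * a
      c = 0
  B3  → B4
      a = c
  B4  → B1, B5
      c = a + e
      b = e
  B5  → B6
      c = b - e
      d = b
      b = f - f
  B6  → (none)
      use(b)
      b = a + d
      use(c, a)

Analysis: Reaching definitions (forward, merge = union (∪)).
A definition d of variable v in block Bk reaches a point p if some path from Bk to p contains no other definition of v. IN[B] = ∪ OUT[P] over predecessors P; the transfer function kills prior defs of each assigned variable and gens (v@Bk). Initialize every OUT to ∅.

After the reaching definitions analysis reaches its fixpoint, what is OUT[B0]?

Answer: {a@B0, c@B0}

Trace:
Per-block solution:
  B0: | IN={} | OUT={a@B0, c@B0}
  B1: | IN={a@B0, a@B3, b@B4, c@B0, c@B4, e@B1, f@B2} | OUT={a@B0, a@B3, b@B4, c@B0, c@B4, e@B1, f@B2}
  B2: | IN={a@B0, a@B3, b@B4, c@B0, c@B4, e@B1, f@B2} | OUT={a@B0, a@B3, b@B4, c@B2, e@B1, f@B2}
  B3: | IN={a@B0, a@B3, b@B4, c@B2, e@B1, f@B2} | OUT={a@B3, b@B4, c@B2, e@B1, f@B2}
  B4: | IN={a@B3, b@B4, c@B2, e@B1, f@B2} | OUT={a@B3, b@B4, c@B4, e@B1, f@B2}
  B5: | IN={a@B3, b@B4, c@B4, e@B1, f@B2} | OUT={a@B3, b@B5, c@B5, d@B5, e@B1, f@B2}
  B6: | IN={a@B3, b@B5, c@B5, d@B5, e@B1, f@B2} | OUT={a@B3, b@B6, c@B5, d@B5, e@B1, f@B2}

B0 is the boundary node: IN[B0] = {}
Applying B0's transfer function to that IN value gives OUT[B0] (row B0 above).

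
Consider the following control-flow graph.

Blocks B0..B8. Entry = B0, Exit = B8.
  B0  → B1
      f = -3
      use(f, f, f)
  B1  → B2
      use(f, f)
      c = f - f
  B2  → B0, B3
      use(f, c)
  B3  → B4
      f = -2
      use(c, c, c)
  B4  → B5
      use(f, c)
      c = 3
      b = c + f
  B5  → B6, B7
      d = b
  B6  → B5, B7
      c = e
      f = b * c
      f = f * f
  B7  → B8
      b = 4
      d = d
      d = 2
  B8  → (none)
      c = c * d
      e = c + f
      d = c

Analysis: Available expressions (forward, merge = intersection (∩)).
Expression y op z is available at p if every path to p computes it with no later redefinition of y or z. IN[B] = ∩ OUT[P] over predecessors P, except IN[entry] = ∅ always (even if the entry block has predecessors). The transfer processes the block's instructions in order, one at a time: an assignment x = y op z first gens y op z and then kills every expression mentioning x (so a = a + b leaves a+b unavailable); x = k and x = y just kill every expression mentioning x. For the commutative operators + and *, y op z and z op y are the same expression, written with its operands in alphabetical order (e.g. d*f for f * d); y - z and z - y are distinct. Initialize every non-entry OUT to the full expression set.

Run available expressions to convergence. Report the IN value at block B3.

Converged values:
  B0: | IN={} | OUT={}
  B1: | IN={} | OUT={f-f}
  B2: | IN={f-f} | OUT={f-f}
  B3: | IN={f-f} | OUT={}
  B4: | IN={} | OUT={c+f}
  B5: | IN={} | OUT={}
  B6: | IN={} | OUT={b*c}
  B7: | IN={} | OUT={}
  B8: | IN={} | OUT={c+f}

Merge at B3: IN[B3] = OUT[B2] = {f-f}

Answer: {f-f}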